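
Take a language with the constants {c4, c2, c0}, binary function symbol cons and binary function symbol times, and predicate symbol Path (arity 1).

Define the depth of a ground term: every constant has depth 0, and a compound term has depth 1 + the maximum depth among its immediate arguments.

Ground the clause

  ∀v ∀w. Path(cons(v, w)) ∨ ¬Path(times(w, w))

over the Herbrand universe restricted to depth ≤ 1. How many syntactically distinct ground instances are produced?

Ground terms of depth ≤ 1:
  Let N_k = |{terms of depth ≤ k}|. Then N_0 = 3 and N_k = 3 + N_{k-1}^2 + N_{k-1}^2 for k ≥ 1 (one summand per function symbol, arity giving the exponent).
  N_0 = 3
  N_1 = 3 + 3^2 + 3^2 = 21
So there are 21 ground terms available for substitution.
Each of v, w ranges independently over the available ground terms, and distinct assignments produce distinct instances.
Number of ground instances = 21^2 = 441.

441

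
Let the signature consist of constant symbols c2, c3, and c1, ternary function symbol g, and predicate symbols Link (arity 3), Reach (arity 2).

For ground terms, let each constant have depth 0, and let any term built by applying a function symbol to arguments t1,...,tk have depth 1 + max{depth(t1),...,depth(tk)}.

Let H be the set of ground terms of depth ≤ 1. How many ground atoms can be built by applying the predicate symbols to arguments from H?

First count ground terms of depth ≤ 1.
Write N_k for the number of ground terms of depth ≤ k. A term of depth ≤ k is either a constant or a function symbol applied to arguments of depth ≤ k−1, so N_k = 3 + N_{k-1}^3.
N_0 = 3
N_1 = 3 + 3^3 = 30
So |H| = 30.
Ground atoms are formed by filling each argument slot of a predicate with a term from H, so an r-ary predicate gives |H|^r atoms:
  Link: 30^3 = 27000;  Reach: 30^2 = 900
Total ground atoms: 27000 + 900 = 27900.

27900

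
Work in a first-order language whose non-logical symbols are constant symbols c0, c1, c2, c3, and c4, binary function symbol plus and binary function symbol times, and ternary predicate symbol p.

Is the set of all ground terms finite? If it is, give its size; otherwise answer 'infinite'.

The signature has at least one function symbol (plus, arity 2) and at least one constant (c0).
Iterating plus gives infinitely many distinct ground terms: c0, plus(c0, c0), plus(plus(c0, c0), plus(c0, c0)), ...
So the Herbrand universe is infinite.

infinite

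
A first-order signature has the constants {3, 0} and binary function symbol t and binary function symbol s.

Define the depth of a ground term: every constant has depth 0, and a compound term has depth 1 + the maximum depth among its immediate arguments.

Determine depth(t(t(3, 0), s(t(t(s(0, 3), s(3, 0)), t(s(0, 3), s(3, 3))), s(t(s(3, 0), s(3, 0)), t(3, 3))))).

5

depth(t(3, 0)) = 1 + max(0, 0) = 1
depth(s(0, 3)) = 1 + max(0, 0) = 1
depth(s(3, 0)) = 1 + max(0, 0) = 1
depth(t(s(0, 3), s(3, 0))) = 1 + max(1, 1) = 2
depth(s(3, 3)) = 1 + max(0, 0) = 1
depth(t(s(0, 3), s(3, 3))) = 1 + max(1, 1) = 2
depth(t(t(s(0, 3), s(3, 0)), t(s(0, 3), s(3, 3)))) = 1 + max(2, 2) = 3
depth(t(s(3, 0), s(3, 0))) = 1 + max(1, 1) = 2
depth(t(3, 3)) = 1 + max(0, 0) = 1
depth(s(t(s(3, 0), s(3, 0)), t(3, 3))) = 1 + max(2, 1) = 3
depth(s(t(t(s(0, 3), s(3, 0)), t(s(0, 3), s(3, 3))), s(t(s(3, 0), s(3, 0)), t(3, 3)))) = 1 + max(3, 3) = 4
depth(t(t(3, 0), s(t(t(s(0, 3), s(3, 0)), t(s(0, 3), s(3, 3))), s(t(s(3, 0), s(3, 0)), t(3, 3))))) = 1 + max(1, 4) = 5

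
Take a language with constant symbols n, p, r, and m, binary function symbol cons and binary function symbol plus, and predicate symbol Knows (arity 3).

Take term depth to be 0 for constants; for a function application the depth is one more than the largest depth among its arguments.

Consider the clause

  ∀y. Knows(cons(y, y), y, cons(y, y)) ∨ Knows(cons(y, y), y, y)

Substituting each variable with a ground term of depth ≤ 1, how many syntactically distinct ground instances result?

36

Ground terms of depth ≤ 1:
  If N_k denotes the number of depth-≤k ground terms, the 4 constants give N_0 = 4, and each function symbol of arity r contributes N_{k-1}^r new terms at level k: N_k = 4 + N_{k-1}^2 + N_{k-1}^2.
  N_0 = 4
  N_1 = 4 + 4^2 + 4^2 = 36
So there are 36 ground terms available for substitution.
The clause has 1 distinct variable (y), which appears in the body. In the free term algebra distinct substitutions yield syntactically distinct ground instances.
Number of ground instances = 36.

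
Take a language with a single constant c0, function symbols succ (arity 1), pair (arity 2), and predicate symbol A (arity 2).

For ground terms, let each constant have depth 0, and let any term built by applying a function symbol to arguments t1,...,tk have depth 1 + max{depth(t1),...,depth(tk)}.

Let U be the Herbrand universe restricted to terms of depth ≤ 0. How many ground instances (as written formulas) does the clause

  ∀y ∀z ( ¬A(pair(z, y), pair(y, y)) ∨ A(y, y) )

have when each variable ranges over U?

Ground terms of depth ≤ 0:
  Count level by level. With function symbols succ/1, pair/2, the terms of depth ≤ k are the 1 constant together with each function applied to depth-≤(k−1) tuples, so N_k = 1 + N_{k-1} + N_{k-1}^2.
  N_0 = 1
So there is exactly 1 ground term available for substitution.
Each of y, z ranges independently over the available ground terms, and distinct assignments produce distinct instances.
Number of ground instances = 1^2 = 1.

1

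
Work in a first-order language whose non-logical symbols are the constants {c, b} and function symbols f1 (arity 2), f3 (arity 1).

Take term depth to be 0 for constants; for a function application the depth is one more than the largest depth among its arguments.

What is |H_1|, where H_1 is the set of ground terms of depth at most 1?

Write N_k for the number of ground terms of depth ≤ k. A term of depth ≤ k is either a constant or a function symbol applied to arguments of depth ≤ k−1, so N_k = 2 + N_{k-1}^2 + N_{k-1}.
N_0 = 2
N_1 = 2 + 2^2 + 2 = 8

8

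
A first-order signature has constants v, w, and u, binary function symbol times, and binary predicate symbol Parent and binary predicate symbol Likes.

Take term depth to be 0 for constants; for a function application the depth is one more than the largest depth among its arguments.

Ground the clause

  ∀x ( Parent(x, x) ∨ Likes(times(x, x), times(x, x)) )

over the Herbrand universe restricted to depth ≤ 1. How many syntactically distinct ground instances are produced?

Ground terms of depth ≤ 1:
  If N_k denotes the number of depth-≤k ground terms, the 3 constants give N_0 = 3, and each function symbol of arity r contributes N_{k-1}^r new terms at level k: N_k = 3 + N_{k-1}^2.
  N_0 = 3
  N_1 = 3 + 3^2 = 12
So there are 12 ground terms available for substitution.
The body mentions the single quantified variable x; since ground terms form a free algebra, no two substitutions collapse to the same formula.
Number of ground instances = 12.

12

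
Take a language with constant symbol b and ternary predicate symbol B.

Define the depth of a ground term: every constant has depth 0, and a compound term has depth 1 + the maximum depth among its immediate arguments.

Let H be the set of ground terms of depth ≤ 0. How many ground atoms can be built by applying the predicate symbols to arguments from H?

1

First count ground terms of depth ≤ 0.
With no function symbols every ground term is a constant, so there is exactly 1 ground term at every depth bound.
N_0 = 1
Explicitly: b.
So |H| = 1.
Each predicate of arity r yields |H|^r ground atoms (one per choice of an r-tuple from H):
  B: 1^3 = 1
Total ground atoms: 1.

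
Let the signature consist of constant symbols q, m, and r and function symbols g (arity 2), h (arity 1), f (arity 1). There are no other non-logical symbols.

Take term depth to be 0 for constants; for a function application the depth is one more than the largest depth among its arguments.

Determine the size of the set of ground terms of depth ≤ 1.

Let N_k = |{terms of depth ≤ k}|. Then N_0 = 3 and N_k = 3 + N_{k-1}^2 + N_{k-1} + N_{k-1} for k ≥ 1 (one summand per function symbol, arity giving the exponent).
N_0 = 3
N_1 = 3 + 3^2 + 3 + 3 = 18

18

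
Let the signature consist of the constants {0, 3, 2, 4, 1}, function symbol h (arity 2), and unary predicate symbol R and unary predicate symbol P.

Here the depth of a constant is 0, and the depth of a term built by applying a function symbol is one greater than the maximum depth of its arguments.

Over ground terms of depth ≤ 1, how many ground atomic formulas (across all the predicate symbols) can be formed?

First count ground terms of depth ≤ 1.
If N_k denotes the number of depth-≤k ground terms, the 5 constants give N_0 = 5, and each function symbol of arity r contributes N_{k-1}^r new terms at level k: N_k = 5 + N_{k-1}^2.
N_0 = 5
N_1 = 5 + 5^2 = 30
So |H| = 30.
A ground atom is a predicate applied to a tuple of terms from H, so the count is the sum over predicates of |H|^arity:
  R: 30;  P: 30
Total ground atoms: 30 + 30 = 60.

60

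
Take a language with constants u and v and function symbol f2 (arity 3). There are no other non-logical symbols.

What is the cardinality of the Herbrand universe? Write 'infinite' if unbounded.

infinite

The signature has at least one function symbol (f2, arity 3) and at least one constant (u).
Iterating f2 gives infinitely many distinct ground terms: u, f2(u, u, u), f2(f2(u, u, u), f2(u, u, u), f2(u, u, u)), ...
So the Herbrand universe is infinite.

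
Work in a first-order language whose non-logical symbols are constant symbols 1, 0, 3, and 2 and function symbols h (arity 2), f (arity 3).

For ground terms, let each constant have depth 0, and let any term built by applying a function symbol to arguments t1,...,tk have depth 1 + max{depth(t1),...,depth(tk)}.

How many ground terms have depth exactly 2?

Write N_k for the number of ground terms of depth ≤ k. A term of depth ≤ k is either a constant or a function symbol applied to arguments of depth ≤ k−1, so N_k = 4 + N_{k-1}^2 + N_{k-1}^3.
N_0 = 4
N_1 = 4 + 4^2 + 4^3 = 84
N_2 = 4 + 84^2 + 84^3 = 599764
Terms of depth exactly 2: N_2 − N_1 = 599764 − 84 = 599680.

599680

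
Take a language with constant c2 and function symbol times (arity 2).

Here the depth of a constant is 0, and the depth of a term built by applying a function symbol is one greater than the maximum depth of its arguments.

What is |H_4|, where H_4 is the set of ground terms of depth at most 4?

677

Count level by level. With function symbols times/2, the terms of depth ≤ k are the 1 constant together with each function applied to depth-≤(k−1) tuples, so N_k = 1 + N_{k-1}^2.
N_0 = 1
N_1 = 1 + 1^2 = 2
N_2 = 1 + 2^2 = 5
N_3 = 1 + 5^2 = 26
N_4 = 1 + 26^2 = 677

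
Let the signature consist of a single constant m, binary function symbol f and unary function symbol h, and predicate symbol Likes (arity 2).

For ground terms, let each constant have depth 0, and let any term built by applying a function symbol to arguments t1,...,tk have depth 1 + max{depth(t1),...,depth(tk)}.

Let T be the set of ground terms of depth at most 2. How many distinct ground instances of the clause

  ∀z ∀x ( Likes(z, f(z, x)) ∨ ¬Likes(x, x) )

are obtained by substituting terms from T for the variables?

Ground terms of depth ≤ 2:
  Let N_k = |{terms of depth ≤ k}|. Then N_0 = 1 and N_k = 1 + N_{k-1}^2 + N_{k-1} for k ≥ 1 (one summand per function symbol, arity giving the exponent).
  N_0 = 1
  N_1 = 1 + 1^2 + 1 = 3
  N_2 = 1 + 3^2 + 3 = 13
So there are 13 ground terms available for substitution.
The body mentions every one of the 2 quantified variables; since ground terms form a free algebra, no two substitutions collapse to the same formula.
Number of ground instances = 13^2 = 169.

169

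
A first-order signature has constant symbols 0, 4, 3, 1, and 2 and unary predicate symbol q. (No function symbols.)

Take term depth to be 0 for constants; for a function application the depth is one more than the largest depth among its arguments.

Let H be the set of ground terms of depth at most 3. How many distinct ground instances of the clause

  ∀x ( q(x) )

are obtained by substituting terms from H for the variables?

5

Ground terms of depth ≤ 3:
  With no function symbols every ground term is a constant, so there are exactly 5 ground terms at every depth bound.
  N_0 = 5
  N_1 = 5
  N_2 = 5
  N_3 = 5
  Explicitly: 0, 4, 3, 1, 2.
So there are 5 ground terms available for substitution.
There is 1 variable to instantiate (x),  occurring in at least one literal, so different choices give different ground instances.
Number of ground instances = 5.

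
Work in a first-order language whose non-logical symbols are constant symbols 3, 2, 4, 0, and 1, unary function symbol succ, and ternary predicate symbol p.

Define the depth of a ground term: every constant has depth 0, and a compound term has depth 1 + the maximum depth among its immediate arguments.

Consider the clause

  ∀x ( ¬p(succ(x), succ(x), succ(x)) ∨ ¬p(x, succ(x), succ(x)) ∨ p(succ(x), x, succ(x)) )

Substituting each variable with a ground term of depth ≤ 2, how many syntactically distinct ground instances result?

Ground terms of depth ≤ 2:
  Let N_k count ground terms of depth at most k. Each non-constant term of depth ≤ k is some function symbol applied to depth-≤(k−1) arguments, giving N_k = 5 + N_{k-1}.
  N_0 = 5
  N_1 = 5 + 5 = 10
  N_2 = 5 + 10 = 15
So there are 15 ground terms available for substitution.
The body mentions the single quantified variable x; since ground terms form a free algebra, no two substitutions collapse to the same formula.
Number of ground instances = 15.

15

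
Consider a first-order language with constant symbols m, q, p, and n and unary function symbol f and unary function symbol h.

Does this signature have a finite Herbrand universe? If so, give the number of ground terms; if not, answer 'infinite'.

The signature has at least one function symbol (f, arity 1) and at least one constant (m).
Iterating f gives infinitely many distinct ground terms: m, f(m), f(f(m)), ...
So the Herbrand universe is infinite.

infinite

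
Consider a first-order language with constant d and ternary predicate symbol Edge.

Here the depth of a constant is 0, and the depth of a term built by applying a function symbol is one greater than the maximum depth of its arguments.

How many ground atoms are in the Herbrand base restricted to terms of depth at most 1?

First count ground terms of depth ≤ 1.
With no function symbols every ground term is a constant, so there is exactly 1 ground term at every depth bound.
N_0 = 1
N_1 = 1
Explicitly: d.
So |H| = 1.
A ground atom is a predicate applied to a tuple of terms from H, so the count is the sum over predicates of |H|^arity:
  Edge: 1^3 = 1
Total ground atoms: 1.

1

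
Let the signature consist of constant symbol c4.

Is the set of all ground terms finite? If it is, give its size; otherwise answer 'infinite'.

There are no function symbols, so the only ground term is the single constant.
The Herbrand universe is {c4}, finite with 1 element.

1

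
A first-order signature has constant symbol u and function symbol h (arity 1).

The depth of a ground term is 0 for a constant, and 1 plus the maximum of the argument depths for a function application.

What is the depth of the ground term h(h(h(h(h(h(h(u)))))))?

7

depth(h(u)) = 1 + depth(u) = 1 + 0 = 1
depth(h(h(u))) = 1 + depth(h(u)) = 1 + 1 = 2
depth(h(h(h(u)))) = 1 + depth(h(h(u))) = 1 + 2 = 3
depth(h(h(h(h(u))))) = 1 + depth(h(h(h(u)))) = 1 + 3 = 4
depth(h(h(h(h(h(u)))))) = 1 + depth(h(h(h(h(u))))) = 1 + 4 = 5
depth(h(h(h(h(h(h(u))))))) = 1 + depth(h(h(h(h(h(u)))))) = 1 + 5 = 6
depth(h(h(h(h(h(h(h(u)))))))) = 1 + depth(h(h(h(h(h(h(u))))))) = 1 + 6 = 7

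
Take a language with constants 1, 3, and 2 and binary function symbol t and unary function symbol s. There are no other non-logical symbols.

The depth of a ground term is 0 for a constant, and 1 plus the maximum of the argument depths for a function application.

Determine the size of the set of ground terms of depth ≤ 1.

15

Count level by level. With function symbols t/2, s/1, the terms of depth ≤ k are the 3 constants together with each function applied to depth-≤(k−1) tuples, so N_k = 3 + N_{k-1}^2 + N_{k-1}.
N_0 = 3
N_1 = 3 + 3^2 + 3 = 15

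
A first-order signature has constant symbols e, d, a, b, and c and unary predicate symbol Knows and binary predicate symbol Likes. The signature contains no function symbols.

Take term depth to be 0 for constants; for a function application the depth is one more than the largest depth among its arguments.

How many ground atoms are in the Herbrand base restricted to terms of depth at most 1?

First count ground terms of depth ≤ 1.
With no function symbols every ground term is a constant, so there are exactly 5 ground terms at every depth bound.
N_0 = 5
N_1 = 5
Explicitly: e, d, a, b, c.
So |H| = 5.
Each predicate of arity r yields |H|^r ground atoms (one per choice of an r-tuple from H):
  Knows: 5;  Likes: 5^2 = 25
Total ground atoms: 5 + 25 = 30.

30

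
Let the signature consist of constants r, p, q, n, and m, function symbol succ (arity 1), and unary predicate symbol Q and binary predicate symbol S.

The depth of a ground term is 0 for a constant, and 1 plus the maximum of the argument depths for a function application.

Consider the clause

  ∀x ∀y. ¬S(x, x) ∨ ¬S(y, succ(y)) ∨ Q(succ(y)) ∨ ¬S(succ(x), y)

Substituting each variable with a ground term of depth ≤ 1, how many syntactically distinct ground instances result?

Ground terms of depth ≤ 1:
  Let N_k = |{terms of depth ≤ k}|. Then N_0 = 5 and N_k = 5 + N_{k-1} for k ≥ 1 (one summand per function symbol, arity giving the exponent).
  N_0 = 5
  N_1 = 5 + 5 = 10
  Explicitly: r, p, q, n, m, succ(r), succ(p), succ(q), succ(n), succ(m).
So there are 10 ground terms available for substitution.
Each of x, y ranges independently over the available ground terms, and distinct assignments produce distinct instances.
Number of ground instances = 10^2 = 100.

100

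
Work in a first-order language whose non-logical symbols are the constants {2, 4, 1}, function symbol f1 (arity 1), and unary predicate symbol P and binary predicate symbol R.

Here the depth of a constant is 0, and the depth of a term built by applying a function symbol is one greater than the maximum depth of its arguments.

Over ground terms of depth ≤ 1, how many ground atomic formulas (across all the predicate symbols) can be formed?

42

First count ground terms of depth ≤ 1.
Let N_k count ground terms of depth at most k. Each non-constant term of depth ≤ k is some function symbol applied to depth-≤(k−1) arguments, giving N_k = 3 + N_{k-1}.
N_0 = 3
N_1 = 3 + 3 = 6
So |H| = 6.
Ground atoms are formed by filling each argument slot of a predicate with a term from H, so an r-ary predicate gives |H|^r atoms:
  P: 6;  R: 6^2 = 36
Total ground atoms: 6 + 36 = 42.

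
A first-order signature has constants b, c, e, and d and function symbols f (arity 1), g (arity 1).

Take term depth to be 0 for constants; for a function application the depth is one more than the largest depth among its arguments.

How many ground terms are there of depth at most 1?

12

Count level by level. With function symbols f/1, g/1, the terms of depth ≤ k are the 4 constants together with each function applied to depth-≤(k−1) tuples, so N_k = 4 + N_{k-1} + N_{k-1}.
N_0 = 4
N_1 = 4 + 4 + 4 = 12
Explicitly: b, c, e, d, f(b), f(c), f(e), f(d), g(b), g(c), g(e), g(d).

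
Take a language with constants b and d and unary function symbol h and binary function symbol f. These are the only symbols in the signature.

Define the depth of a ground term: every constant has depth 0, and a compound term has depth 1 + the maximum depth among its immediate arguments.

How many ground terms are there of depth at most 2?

Let N_k count ground terms of depth at most k. Each non-constant term of depth ≤ k is some function symbol applied to depth-≤(k−1) arguments, giving N_k = 2 + N_{k-1} + N_{k-1}^2.
N_0 = 2
N_1 = 2 + 2 + 2^2 = 8
N_2 = 2 + 8 + 8^2 = 74

74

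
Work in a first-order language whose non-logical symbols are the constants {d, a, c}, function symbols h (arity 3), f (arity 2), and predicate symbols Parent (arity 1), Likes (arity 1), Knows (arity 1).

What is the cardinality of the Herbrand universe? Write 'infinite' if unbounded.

The signature has at least one function symbol (h, arity 3) and at least one constant (d).
Iterating h gives infinitely many distinct ground terms: d, h(d, d, d), h(h(d, d, d), h(d, d, d), h(d, d, d)), ...
So the Herbrand universe is infinite.

infinite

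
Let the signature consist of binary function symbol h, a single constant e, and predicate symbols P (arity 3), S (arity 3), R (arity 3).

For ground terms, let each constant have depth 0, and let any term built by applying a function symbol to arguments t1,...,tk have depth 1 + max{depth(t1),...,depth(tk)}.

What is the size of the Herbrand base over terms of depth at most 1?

First count ground terms of depth ≤ 1.
Write N_k for the number of ground terms of depth ≤ k. A term of depth ≤ k is either a constant or a function symbol applied to arguments of depth ≤ k−1, so N_k = 1 + N_{k-1}^2.
N_0 = 1
N_1 = 1 + 1^2 = 2
Explicitly: e, h(e, e).
So |H| = 2.
A ground atom is a predicate applied to a tuple of terms from H, so the count is the sum over predicates of |H|^arity:
  P: 2^3 = 8;  S: 2^3 = 8;  R: 2^3 = 8
Total ground atoms: 8 + 8 + 8 = 24.

24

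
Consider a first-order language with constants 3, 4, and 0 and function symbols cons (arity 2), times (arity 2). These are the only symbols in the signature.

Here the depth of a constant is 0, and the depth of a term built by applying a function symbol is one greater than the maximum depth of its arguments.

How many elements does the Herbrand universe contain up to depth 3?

If N_k denotes the number of depth-≤k ground terms, the 3 constants give N_0 = 3, and each function symbol of arity r contributes N_{k-1}^r new terms at level k: N_k = 3 + N_{k-1}^2 + N_{k-1}^2.
N_0 = 3
N_1 = 3 + 3^2 + 3^2 = 21
N_2 = 3 + 21^2 + 21^2 = 885
N_3 = 3 + 885^2 + 885^2 = 1566453

1566453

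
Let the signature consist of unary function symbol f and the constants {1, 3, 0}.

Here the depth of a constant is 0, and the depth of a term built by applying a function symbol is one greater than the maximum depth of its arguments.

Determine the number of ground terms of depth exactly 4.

3

Let N_k count ground terms of depth at most k. Each non-constant term of depth ≤ k is some function symbol applied to depth-≤(k−1) arguments, giving N_k = 3 + N_{k-1}.
N_0 = 3
N_1 = 3 + 3 = 6
N_2 = 3 + 6 = 9
N_3 = 3 + 9 = 12
N_4 = 3 + 12 = 15
Terms of depth exactly 4: N_4 − N_3 = 15 − 12 = 3.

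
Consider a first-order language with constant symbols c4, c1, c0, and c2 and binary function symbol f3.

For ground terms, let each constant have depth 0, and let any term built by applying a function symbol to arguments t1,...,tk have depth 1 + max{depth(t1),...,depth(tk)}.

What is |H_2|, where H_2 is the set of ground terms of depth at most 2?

404

Count level by level. With function symbols f3/2, the terms of depth ≤ k are the 4 constants together with each function applied to depth-≤(k−1) tuples, so N_k = 4 + N_{k-1}^2.
N_0 = 4
N_1 = 4 + 4^2 = 20
N_2 = 4 + 20^2 = 404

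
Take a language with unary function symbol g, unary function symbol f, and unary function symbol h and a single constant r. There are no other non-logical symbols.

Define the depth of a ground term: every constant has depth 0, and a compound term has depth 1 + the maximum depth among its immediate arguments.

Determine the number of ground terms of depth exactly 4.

81

Let N_k count ground terms of depth at most k. Each non-constant term of depth ≤ k is some function symbol applied to depth-≤(k−1) arguments, giving N_k = 1 + N_{k-1} + N_{k-1} + N_{k-1}.
N_0 = 1
N_1 = 1 + 1 + 1 + 1 = 4
N_2 = 1 + 4 + 4 + 4 = 13
N_3 = 1 + 13 + 13 + 13 = 40
N_4 = 1 + 40 + 40 + 40 = 121
Terms of depth exactly 4: N_4 − N_3 = 121 − 40 = 81.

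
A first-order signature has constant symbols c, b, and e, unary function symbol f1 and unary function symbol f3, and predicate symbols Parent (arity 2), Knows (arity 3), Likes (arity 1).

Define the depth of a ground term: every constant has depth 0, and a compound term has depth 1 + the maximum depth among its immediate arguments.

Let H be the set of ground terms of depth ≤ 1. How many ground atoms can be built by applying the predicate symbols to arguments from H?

First count ground terms of depth ≤ 1.
Let N_k count ground terms of depth at most k. Each non-constant term of depth ≤ k is some function symbol applied to depth-≤(k−1) arguments, giving N_k = 3 + N_{k-1} + N_{k-1}.
N_0 = 3
N_1 = 3 + 3 + 3 = 9
So |H| = 9.
Each predicate of arity r yields |H|^r ground atoms (one per choice of an r-tuple from H):
  Parent: 9^2 = 81;  Knows: 9^3 = 729;  Likes: 9
Total ground atoms: 81 + 729 + 9 = 819.

819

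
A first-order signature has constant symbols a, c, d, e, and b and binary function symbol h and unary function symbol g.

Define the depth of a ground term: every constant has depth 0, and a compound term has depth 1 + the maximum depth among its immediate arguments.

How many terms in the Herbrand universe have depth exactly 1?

30

Let N_k = |{terms of depth ≤ k}|. Then N_0 = 5 and N_k = 5 + N_{k-1}^2 + N_{k-1} for k ≥ 1 (one summand per function symbol, arity giving the exponent).
N_0 = 5
N_1 = 5 + 5^2 + 5 = 35
Terms of depth exactly 1: N_1 − N_0 = 35 − 5 = 30.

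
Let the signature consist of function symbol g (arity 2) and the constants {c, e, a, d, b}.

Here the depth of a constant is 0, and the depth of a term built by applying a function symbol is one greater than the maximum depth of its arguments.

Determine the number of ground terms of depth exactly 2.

875

Let N_k count ground terms of depth at most k. Each non-constant term of depth ≤ k is some function symbol applied to depth-≤(k−1) arguments, giving N_k = 5 + N_{k-1}^2.
N_0 = 5
N_1 = 5 + 5^2 = 30
N_2 = 5 + 30^2 = 905
Terms of depth exactly 2: N_2 − N_1 = 905 − 30 = 875.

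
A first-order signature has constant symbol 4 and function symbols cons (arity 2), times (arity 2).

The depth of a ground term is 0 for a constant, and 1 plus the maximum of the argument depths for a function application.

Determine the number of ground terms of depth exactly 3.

If N_k denotes the number of depth-≤k ground terms, the 1 constant gives N_0 = 1, and each function symbol of arity r contributes N_{k-1}^r new terms at level k: N_k = 1 + N_{k-1}^2 + N_{k-1}^2.
N_0 = 1
N_1 = 1 + 1^2 + 1^2 = 3
N_2 = 1 + 3^2 + 3^2 = 19
N_3 = 1 + 19^2 + 19^2 = 723
Terms of depth exactly 3: N_3 − N_2 = 723 − 19 = 704.

704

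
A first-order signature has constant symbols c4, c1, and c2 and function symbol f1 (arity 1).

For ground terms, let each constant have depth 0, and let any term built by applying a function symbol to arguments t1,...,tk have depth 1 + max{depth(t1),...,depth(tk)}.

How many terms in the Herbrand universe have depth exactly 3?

Let N_k count ground terms of depth at most k. Each non-constant term of depth ≤ k is some function symbol applied to depth-≤(k−1) arguments, giving N_k = 3 + N_{k-1}.
N_0 = 3
N_1 = 3 + 3 = 6
N_2 = 3 + 6 = 9
N_3 = 3 + 9 = 12
Terms of depth exactly 3: N_3 − N_2 = 12 − 9 = 3.

3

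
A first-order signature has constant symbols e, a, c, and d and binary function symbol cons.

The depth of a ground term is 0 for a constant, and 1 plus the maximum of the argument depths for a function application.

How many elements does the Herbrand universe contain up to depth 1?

20

Count level by level. With function symbols cons/2, the terms of depth ≤ k are the 4 constants together with each function applied to depth-≤(k−1) tuples, so N_k = 4 + N_{k-1}^2.
N_0 = 4
N_1 = 4 + 4^2 = 20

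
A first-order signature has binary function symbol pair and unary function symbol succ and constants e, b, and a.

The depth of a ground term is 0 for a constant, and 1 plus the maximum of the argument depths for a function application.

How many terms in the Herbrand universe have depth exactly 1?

Let N_k = |{terms of depth ≤ k}|. Then N_0 = 3 and N_k = 3 + N_{k-1}^2 + N_{k-1} for k ≥ 1 (one summand per function symbol, arity giving the exponent).
N_0 = 3
N_1 = 3 + 3^2 + 3 = 15
Terms of depth exactly 1: N_1 − N_0 = 15 − 3 = 12.

12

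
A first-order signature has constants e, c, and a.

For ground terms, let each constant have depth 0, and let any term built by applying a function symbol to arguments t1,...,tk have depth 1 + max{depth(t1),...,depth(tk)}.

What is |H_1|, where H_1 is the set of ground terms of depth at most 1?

With no function symbols every ground term is a constant, so there are exactly 3 ground terms at every depth bound.
N_0 = 3
N_1 = 3

3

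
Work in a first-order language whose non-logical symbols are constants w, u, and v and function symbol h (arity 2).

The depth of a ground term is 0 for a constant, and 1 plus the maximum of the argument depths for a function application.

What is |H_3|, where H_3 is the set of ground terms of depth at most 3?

21612

Write N_k for the number of ground terms of depth ≤ k. A term of depth ≤ k is either a constant or a function symbol applied to arguments of depth ≤ k−1, so N_k = 3 + N_{k-1}^2.
N_0 = 3
N_1 = 3 + 3^2 = 12
N_2 = 3 + 12^2 = 147
N_3 = 3 + 147^2 = 21612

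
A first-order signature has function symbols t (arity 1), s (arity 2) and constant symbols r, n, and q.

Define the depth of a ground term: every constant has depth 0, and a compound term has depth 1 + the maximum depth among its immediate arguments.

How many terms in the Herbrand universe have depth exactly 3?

59052

Count level by level. With function symbols t/1, s/2, the terms of depth ≤ k are the 3 constants together with each function applied to depth-≤(k−1) tuples, so N_k = 3 + N_{k-1} + N_{k-1}^2.
N_0 = 3
N_1 = 3 + 3 + 3^2 = 15
N_2 = 3 + 15 + 15^2 = 243
N_3 = 3 + 243 + 243^2 = 59295
Terms of depth exactly 3: N_3 − N_2 = 59295 − 243 = 59052.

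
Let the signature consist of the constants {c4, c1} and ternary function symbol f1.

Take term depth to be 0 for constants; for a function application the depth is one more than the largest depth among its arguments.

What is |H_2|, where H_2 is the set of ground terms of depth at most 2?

1002

Write N_k for the number of ground terms of depth ≤ k. A term of depth ≤ k is either a constant or a function symbol applied to arguments of depth ≤ k−1, so N_k = 2 + N_{k-1}^3.
N_0 = 2
N_1 = 2 + 2^3 = 10
N_2 = 2 + 10^3 = 1002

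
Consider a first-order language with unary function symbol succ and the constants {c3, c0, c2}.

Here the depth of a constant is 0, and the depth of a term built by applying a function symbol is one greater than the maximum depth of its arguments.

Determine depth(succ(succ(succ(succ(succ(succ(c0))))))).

6

depth(succ(c0)) = 1 + depth(c0) = 1 + 0 = 1
depth(succ(succ(c0))) = 1 + depth(succ(c0)) = 1 + 1 = 2
depth(succ(succ(succ(c0)))) = 1 + depth(succ(succ(c0))) = 1 + 2 = 3
depth(succ(succ(succ(succ(c0))))) = 1 + depth(succ(succ(succ(c0)))) = 1 + 3 = 4
depth(succ(succ(succ(succ(succ(c0)))))) = 1 + depth(succ(succ(succ(succ(c0))))) = 1 + 4 = 5
depth(succ(succ(succ(succ(succ(succ(c0))))))) = 1 + depth(succ(succ(succ(succ(succ(c0)))))) = 1 + 5 = 6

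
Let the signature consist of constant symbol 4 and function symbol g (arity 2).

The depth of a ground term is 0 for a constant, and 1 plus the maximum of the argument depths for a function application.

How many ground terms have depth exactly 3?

Let N_k count ground terms of depth at most k. Each non-constant term of depth ≤ k is some function symbol applied to depth-≤(k−1) arguments, giving N_k = 1 + N_{k-1}^2.
N_0 = 1
N_1 = 1 + 1^2 = 2
N_2 = 1 + 2^2 = 5
N_3 = 1 + 5^2 = 26
Terms of depth exactly 3: N_3 − N_2 = 26 − 5 = 21.

21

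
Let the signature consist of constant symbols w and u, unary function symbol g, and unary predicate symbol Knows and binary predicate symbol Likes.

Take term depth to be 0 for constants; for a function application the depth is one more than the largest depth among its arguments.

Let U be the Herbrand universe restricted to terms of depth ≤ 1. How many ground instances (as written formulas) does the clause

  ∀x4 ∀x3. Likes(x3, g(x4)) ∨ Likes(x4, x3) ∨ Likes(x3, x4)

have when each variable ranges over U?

16

Ground terms of depth ≤ 1:
  If N_k denotes the number of depth-≤k ground terms, the 2 constants give N_0 = 2, and each function symbol of arity r contributes N_{k-1}^r new terms at level k: N_k = 2 + N_{k-1}.
  N_0 = 2
  N_1 = 2 + 2 = 4
  Explicitly: w, u, g(w), g(u).
So there are 4 ground terms available for substitution.
The clause has 2 distinct variables (x4, x3), each appearing in the body. In the free term algebra distinct substitutions yield syntactically distinct ground instances.
Number of ground instances = 4^2 = 16.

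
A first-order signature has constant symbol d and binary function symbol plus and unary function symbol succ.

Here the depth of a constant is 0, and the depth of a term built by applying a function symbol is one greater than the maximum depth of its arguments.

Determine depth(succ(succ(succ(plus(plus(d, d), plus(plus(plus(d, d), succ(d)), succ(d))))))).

7

depth(plus(d, d)) = 1 + max(0, 0) = 1
depth(succ(d)) = 1 + depth(d) = 1 + 0 = 1
depth(plus(plus(d, d), succ(d))) = 1 + max(1, 1) = 2
depth(plus(plus(plus(d, d), succ(d)), succ(d))) = 1 + max(2, 1) = 3
depth(plus(plus(d, d), plus(plus(plus(d, d), succ(d)), succ(d)))) = 1 + max(1, 3) = 4
depth(succ(plus(plus(d, d), plus(plus(plus(d, d), succ(d)), succ(d))))) = 1 + depth(plus(plus(d, d), plus(plus(plus(d, d), succ(d)), succ(d)))) = 1 + 4 = 5
depth(succ(succ(plus(plus(d, d), plus(plus(plus(d, d), succ(d)), succ(d)))))) = 1 + depth(succ(plus(plus(d, d), plus(plus(plus(d, d), succ(d)), succ(d))))) = 1 + 5 = 6
depth(succ(succ(succ(plus(plus(d, d), plus(plus(plus(d, d), succ(d)), succ(d))))))) = 1 + depth(succ(succ(plus(plus(d, d), plus(plus(plus(d, d), succ(d)), succ(d)))))) = 1 + 6 = 7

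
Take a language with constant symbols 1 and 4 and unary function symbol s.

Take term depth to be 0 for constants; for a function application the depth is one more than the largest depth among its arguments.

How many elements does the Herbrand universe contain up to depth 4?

10

If N_k denotes the number of depth-≤k ground terms, the 2 constants give N_0 = 2, and each function symbol of arity r contributes N_{k-1}^r new terms at level k: N_k = 2 + N_{k-1}.
N_0 = 2
N_1 = 2 + 2 = 4
N_2 = 2 + 4 = 6
N_3 = 2 + 6 = 8
N_4 = 2 + 8 = 10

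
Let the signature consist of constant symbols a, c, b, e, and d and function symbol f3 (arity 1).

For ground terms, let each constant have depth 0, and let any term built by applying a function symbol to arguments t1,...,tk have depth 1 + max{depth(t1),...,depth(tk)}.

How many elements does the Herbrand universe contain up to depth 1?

Count level by level. With function symbols f3/1, the terms of depth ≤ k are the 5 constants together with each function applied to depth-≤(k−1) tuples, so N_k = 5 + N_{k-1}.
N_0 = 5
N_1 = 5 + 5 = 10

10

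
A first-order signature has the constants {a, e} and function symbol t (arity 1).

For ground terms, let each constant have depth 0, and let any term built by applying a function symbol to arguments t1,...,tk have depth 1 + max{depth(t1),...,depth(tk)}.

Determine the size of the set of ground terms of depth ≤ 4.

10

Write N_k for the number of ground terms of depth ≤ k. A term of depth ≤ k is either a constant or a function symbol applied to arguments of depth ≤ k−1, so N_k = 2 + N_{k-1}.
N_0 = 2
N_1 = 2 + 2 = 4
N_2 = 2 + 4 = 6
N_3 = 2 + 6 = 8
N_4 = 2 + 8 = 10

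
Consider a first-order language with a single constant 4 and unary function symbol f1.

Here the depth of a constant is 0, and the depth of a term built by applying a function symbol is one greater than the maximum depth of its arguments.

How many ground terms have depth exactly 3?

Let N_k count ground terms of depth at most k. Each non-constant term of depth ≤ k is some function symbol applied to depth-≤(k−1) arguments, giving N_k = 1 + N_{k-1}.
N_0 = 1
N_1 = 1 + 1 = 2
N_2 = 1 + 2 = 3
N_3 = 1 + 3 = 4
Terms of depth exactly 3: N_3 − N_2 = 4 − 3 = 1.

1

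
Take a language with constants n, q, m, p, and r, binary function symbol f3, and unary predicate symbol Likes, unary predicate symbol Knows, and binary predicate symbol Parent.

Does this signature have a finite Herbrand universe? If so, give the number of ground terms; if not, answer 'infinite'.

infinite

The signature has at least one function symbol (f3, arity 2) and at least one constant (n).
Iterating f3 gives infinitely many distinct ground terms: n, f3(n, n), f3(f3(n, n), f3(n, n)), ...
So the Herbrand universe is infinite.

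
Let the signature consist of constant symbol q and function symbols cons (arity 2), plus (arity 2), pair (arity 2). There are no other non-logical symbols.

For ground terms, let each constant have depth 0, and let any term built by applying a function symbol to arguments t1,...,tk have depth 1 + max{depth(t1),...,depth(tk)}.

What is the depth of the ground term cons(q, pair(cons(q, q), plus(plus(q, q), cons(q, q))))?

depth(cons(q, q)) = 1 + max(0, 0) = 1
depth(plus(q, q)) = 1 + max(0, 0) = 1
depth(plus(plus(q, q), cons(q, q))) = 1 + max(1, 1) = 2
depth(pair(cons(q, q), plus(plus(q, q), cons(q, q)))) = 1 + max(1, 2) = 3
depth(cons(q, pair(cons(q, q), plus(plus(q, q), cons(q, q))))) = 1 + max(0, 3) = 4

4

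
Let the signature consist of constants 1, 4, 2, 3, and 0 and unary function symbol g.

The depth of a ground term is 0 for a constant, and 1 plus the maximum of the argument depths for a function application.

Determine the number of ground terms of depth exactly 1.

5

Let N_k count ground terms of depth at most k. Each non-constant term of depth ≤ k is some function symbol applied to depth-≤(k−1) arguments, giving N_k = 5 + N_{k-1}.
N_0 = 5
N_1 = 5 + 5 = 10
Terms of depth exactly 1: N_1 − N_0 = 10 − 5 = 5.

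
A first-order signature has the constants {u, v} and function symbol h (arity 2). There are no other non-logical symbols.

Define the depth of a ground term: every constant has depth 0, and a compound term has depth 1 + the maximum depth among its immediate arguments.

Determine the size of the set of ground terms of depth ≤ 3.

1446

Let N_k = |{terms of depth ≤ k}|. Then N_0 = 2 and N_k = 2 + N_{k-1}^2 for k ≥ 1 (one summand per function symbol, arity giving the exponent).
N_0 = 2
N_1 = 2 + 2^2 = 6
N_2 = 2 + 6^2 = 38
N_3 = 2 + 38^2 = 1446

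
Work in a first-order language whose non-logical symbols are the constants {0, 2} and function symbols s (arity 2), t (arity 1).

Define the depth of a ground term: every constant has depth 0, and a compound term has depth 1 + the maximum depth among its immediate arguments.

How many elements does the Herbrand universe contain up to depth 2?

74

If N_k denotes the number of depth-≤k ground terms, the 2 constants give N_0 = 2, and each function symbol of arity r contributes N_{k-1}^r new terms at level k: N_k = 2 + N_{k-1}^2 + N_{k-1}.
N_0 = 2
N_1 = 2 + 2^2 + 2 = 8
N_2 = 2 + 8^2 + 8 = 74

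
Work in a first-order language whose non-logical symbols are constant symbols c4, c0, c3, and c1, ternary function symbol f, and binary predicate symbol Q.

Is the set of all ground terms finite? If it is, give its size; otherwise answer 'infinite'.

infinite

The signature has at least one function symbol (f, arity 3) and at least one constant (c4).
Iterating f gives infinitely many distinct ground terms: c4, f(c4, c4, c4), f(f(c4, c4, c4), f(c4, c4, c4), f(c4, c4, c4)), ...
So the Herbrand universe is infinite.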